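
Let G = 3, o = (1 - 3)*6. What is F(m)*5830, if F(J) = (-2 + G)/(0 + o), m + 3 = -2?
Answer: -2915/6 ≈ -485.83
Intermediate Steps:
m = -5 (m = -3 - 2 = -5)
o = -12 (o = -2*6 = -12)
F(J) = -1/12 (F(J) = (-2 + 3)/(0 - 12) = 1/(-12) = 1*(-1/12) = -1/12)
F(m)*5830 = -1/12*5830 = -2915/6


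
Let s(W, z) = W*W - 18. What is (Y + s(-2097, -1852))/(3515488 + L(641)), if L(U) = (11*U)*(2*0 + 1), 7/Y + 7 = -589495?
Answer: 2592270789275/2076543785578 ≈ 1.2484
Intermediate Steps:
s(W, z) = -18 + W² (s(W, z) = W² - 18 = -18 + W²)
Y = -7/589502 (Y = 7/(-7 - 589495) = 7/(-589502) = 7*(-1/589502) = -7/589502 ≈ -1.1874e-5)
L(U) = 11*U (L(U) = (11*U)*(0 + 1) = (11*U)*1 = 11*U)
(Y + s(-2097, -1852))/(3515488 + L(641)) = (-7/589502 + (-18 + (-2097)²))/(3515488 + 11*641) = (-7/589502 + (-18 + 4397409))/(3515488 + 7051) = (-7/589502 + 4397391)/3522539 = (2592270789275/589502)*(1/3522539) = 2592270789275/2076543785578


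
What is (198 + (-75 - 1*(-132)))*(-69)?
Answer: -17595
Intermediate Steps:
(198 + (-75 - 1*(-132)))*(-69) = (198 + (-75 + 132))*(-69) = (198 + 57)*(-69) = 255*(-69) = -17595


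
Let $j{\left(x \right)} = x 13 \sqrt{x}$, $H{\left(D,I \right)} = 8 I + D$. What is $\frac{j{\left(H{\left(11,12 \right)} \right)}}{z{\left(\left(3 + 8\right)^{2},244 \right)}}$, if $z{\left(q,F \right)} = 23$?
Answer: $\frac{1391 \sqrt{107}}{23} \approx 625.59$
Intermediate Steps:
$H{\left(D,I \right)} = D + 8 I$
$j{\left(x \right)} = 13 x^{\frac{3}{2}}$ ($j{\left(x \right)} = 13 x \sqrt{x} = 13 x^{\frac{3}{2}}$)
$\frac{j{\left(H{\left(11,12 \right)} \right)}}{z{\left(\left(3 + 8\right)^{2},244 \right)}} = \frac{13 \left(11 + 8 \cdot 12\right)^{\frac{3}{2}}}{23} = 13 \left(11 + 96\right)^{\frac{3}{2}} \cdot \frac{1}{23} = 13 \cdot 107^{\frac{3}{2}} \cdot \frac{1}{23} = 13 \cdot 107 \sqrt{107} \cdot \frac{1}{23} = 1391 \sqrt{107} \cdot \frac{1}{23} = \frac{1391 \sqrt{107}}{23}$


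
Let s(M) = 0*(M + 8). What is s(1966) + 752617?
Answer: 752617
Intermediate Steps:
s(M) = 0 (s(M) = 0*(8 + M) = 0)
s(1966) + 752617 = 0 + 752617 = 752617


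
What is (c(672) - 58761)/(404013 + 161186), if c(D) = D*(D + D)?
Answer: 49671/33247 ≈ 1.4940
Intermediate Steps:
c(D) = 2*D² (c(D) = D*(2*D) = 2*D²)
(c(672) - 58761)/(404013 + 161186) = (2*672² - 58761)/(404013 + 161186) = (2*451584 - 58761)/565199 = (903168 - 58761)*(1/565199) = 844407*(1/565199) = 49671/33247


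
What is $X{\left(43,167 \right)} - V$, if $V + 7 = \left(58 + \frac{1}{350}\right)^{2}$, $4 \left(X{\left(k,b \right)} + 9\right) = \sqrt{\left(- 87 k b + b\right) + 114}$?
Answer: $- \frac{412375601}{122500} + \frac{i \sqrt{624466}}{4} \approx -3366.3 + 197.56 i$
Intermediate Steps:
$X{\left(k,b \right)} = -9 + \frac{\sqrt{114 + b - 87 b k}}{4}$ ($X{\left(k,b \right)} = -9 + \frac{\sqrt{\left(- 87 k b + b\right) + 114}}{4} = -9 + \frac{\sqrt{\left(- 87 b k + b\right) + 114}}{4} = -9 + \frac{\sqrt{\left(b - 87 b k\right) + 114}}{4} = -9 + \frac{\sqrt{114 + b - 87 b k}}{4}$)
$V = \frac{411273101}{122500}$ ($V = -7 + \left(58 + \frac{1}{350}\right)^{2} = -7 + \left(\frac{20301}{350}\right)^{2} = -7 + \frac{412130601}{122500} = \frac{411273101}{122500} \approx 3357.3$)
$X{\left(43,167 \right)} - V = \left(-9 + \frac{\sqrt{114 + 167 - 14529 \cdot 43}}{4}\right) - \frac{411273101}{122500} = \left(-9 + \frac{\sqrt{114 + 167 - 624747}}{4}\right) - \frac{411273101}{122500} = \left(-9 + \frac{\sqrt{-624466}}{4}\right) - \frac{411273101}{122500} = \left(-9 + \frac{i \sqrt{624466}}{4}\right) - \frac{411273101}{122500} = - \frac{412375601}{122500} + \frac{i \sqrt{624466}}{4}$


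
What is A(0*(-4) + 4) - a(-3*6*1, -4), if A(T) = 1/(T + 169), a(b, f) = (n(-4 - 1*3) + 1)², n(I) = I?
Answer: -6227/173 ≈ -35.994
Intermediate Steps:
a(b, f) = 36 (a(b, f) = ((-4 - 1*3) + 1)² = ((-4 - 3) + 1)² = (-7 + 1)² = (-6)² = 36)
A(T) = 1/(169 + T)
A(0*(-4) + 4) - a(-3*6*1, -4) = 1/(169 + (0*(-4) + 4)) - 1*36 = 1/(169 + (0 + 4)) - 36 = 1/(169 + 4) - 36 = 1/173 - 36 = -6227/173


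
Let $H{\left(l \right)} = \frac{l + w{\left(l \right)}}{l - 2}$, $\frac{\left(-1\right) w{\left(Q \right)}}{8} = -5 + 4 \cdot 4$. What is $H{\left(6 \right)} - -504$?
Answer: $\frac{967}{2} \approx 483.5$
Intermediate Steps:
$w{\left(Q \right)} = -88$ ($w{\left(Q \right)} = - 8 \left(-5 + 4 \cdot 4\right) = - 8 \left(-5 + 16\right) = \left(-8\right) 11 = -88$)
$H{\left(l \right)} = \frac{-88 + l}{-2 + l}$ ($H{\left(l \right)} = \frac{l - 88}{l - 2} = \frac{-88 + l}{-2 + l}$)
$H{\left(6 \right)} - -504 = \frac{-88 + 6}{-2 + 6} - -504 = \frac{1}{4} \left(-82\right) + 504 = - \frac{41}{2} + 504 = \frac{967}{2}$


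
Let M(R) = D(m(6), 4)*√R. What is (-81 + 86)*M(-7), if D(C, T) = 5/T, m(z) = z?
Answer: 25*I*√7/4 ≈ 16.536*I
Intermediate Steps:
M(R) = 5*√R/4 (M(R) = (5/4)*√R = (5*(¼))*√R = 5*√R/4)
(-81 + 86)*M(-7) = (-81 + 86)*(5*√(-7)/4) = 5*(5*(I*√7)/4) = 5*(5*I*√7/4) = 25*I*√7/4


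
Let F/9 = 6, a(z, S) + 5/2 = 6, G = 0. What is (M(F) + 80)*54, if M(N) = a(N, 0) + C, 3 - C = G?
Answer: 4671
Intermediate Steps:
a(z, S) = 7/2 (a(z, S) = -5/2 + 6 = 7/2)
C = 3 (C = 3 - 1*0 = 3 + 0 = 3)
F = 54 (F = 9*6 = 54)
M(N) = 13/2 (M(N) = 7/2 + 3 = 13/2)
(M(F) + 80)*54 = (13/2 + 80)*54 = (173/2)*54 = 4671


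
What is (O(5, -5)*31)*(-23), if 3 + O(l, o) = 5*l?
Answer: -15686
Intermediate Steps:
O(l, o) = -3 + 5*l
(O(5, -5)*31)*(-23) = ((-3 + 5*5)*31)*(-23) = ((-3 + 25)*31)*(-23) = (22*31)*(-23) = 682*(-23) = -15686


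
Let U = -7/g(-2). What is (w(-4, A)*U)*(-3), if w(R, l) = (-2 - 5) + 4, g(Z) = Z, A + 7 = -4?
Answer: 63/2 ≈ 31.500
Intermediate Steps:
A = -11 (A = -7 - 4 = -11)
w(R, l) = -3 (w(R, l) = -7 + 4 = -3)
U = 7/2 (U = -7/(-2) = -7*(-1/2) = 7/2 ≈ 3.5000)
(w(-4, A)*U)*(-3) = -3*7/2*(-3) = -21/2*(-3) = 63/2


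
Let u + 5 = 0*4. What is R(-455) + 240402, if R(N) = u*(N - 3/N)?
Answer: 22083604/91 ≈ 2.4268e+5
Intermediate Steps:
u = -5 (u = -5 + 0*4 = -5 + 0 = -5)
R(N) = -5*N + 15/N (R(N) = -5*(N - 3/N) = -5*N + 15/N)
R(-455) + 240402 = (-5*(-455) + 15/(-455)) + 240402 = (2275 + 15*(-1/455)) + 240402 = (2275 - 3/91) + 240402 = 207022/91 + 240402 = 22083604/91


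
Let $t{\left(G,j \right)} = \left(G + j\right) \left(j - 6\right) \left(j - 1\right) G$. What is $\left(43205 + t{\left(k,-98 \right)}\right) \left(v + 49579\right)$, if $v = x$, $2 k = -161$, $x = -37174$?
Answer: $1835803582215$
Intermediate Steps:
$k = - \frac{161}{2}$ ($k = \frac{1}{2} \left(-161\right) = - \frac{161}{2} \approx -80.5$)
$v = -37174$
$t{\left(G,j \right)} = G \left(-1 + j\right) \left(-6 + j\right) \left(G + j\right)$ ($t{\left(G,j \right)} = \left(G + j\right) \left(-6 + j\right) \left(-1 + j\right) G = \left(-6 + j\right) \left(G + j\right) \left(-1 + j\right) G = \left(-1 + j\right) \left(-6 + j\right) \left(G + j\right) G = G \left(-1 + j\right) \left(-6 + j\right) \left(G + j\right)$)
$\left(43205 + t{\left(k,-98 \right)}\right) \left(v + 49579\right) = \left(43205 - \frac{161 \left(\left(-98\right)^{3} - 7 \left(-98\right)^{2} + 6 \left(- \frac{161}{2}\right) + 6 \left(-98\right) - \frac{161 \left(-98\right)^{2}}{2} - \left(- \frac{1127}{2}\right) \left(-98\right)\right)}{2}\right) \left(-37174 + 49579\right) = \left(43205 - \frac{161 \left(-941192 - 67228 - 483 - 588 - 773122 - 55223\right)}{2}\right) 12405 = \left(43205 - -147945798\right) 12405 = \left(43205 + 147945798\right) 12405 = 147989003 \cdot 12405 = 1835803582215$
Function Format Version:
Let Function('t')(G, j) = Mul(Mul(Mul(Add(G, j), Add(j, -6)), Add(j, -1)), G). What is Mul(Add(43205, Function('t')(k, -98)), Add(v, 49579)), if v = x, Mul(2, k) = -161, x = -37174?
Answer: 1835803582215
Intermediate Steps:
k = Rational(-161, 2) (k = Mul(Rational(1, 2), -161) = Rational(-161, 2) ≈ -80.500)
v = -37174
Function('t')(G, j) = Mul(G, Add(-1, j), Add(-6, j), Add(G, j)) (Function('t')(G, j) = Mul(Mul(Mul(Add(G, j), Add(-6, j)), Add(-1, j)), G) = Mul(Mul(Mul(Add(-6, j), Add(G, j)), Add(-1, j)), G) = Mul(Mul(Add(-1, j), Add(-6, j), Add(G, j)), G) = Mul(G, Add(-1, j), Add(-6, j), Add(G, j)))
Mul(Add(43205, Function('t')(k, -98)), Add(v, 49579)) = Mul(Add(43205, Mul(Rational(-161, 2), Add(Pow(-98, 3), Mul(-7, Pow(-98, 2)), Mul(6, Rational(-161, 2)), Mul(6, -98), Mul(Rational(-161, 2), Pow(-98, 2)), Mul(-7, Rational(-161, 2), -98)))), Add(-37174, 49579)) = Mul(Add(43205, Mul(Rational(-161, 2), Add(-941192, Mul(-7, 9604), -483, -588, Mul(Rational(-161, 2), 9604), -55223))), 12405) = Mul(Add(43205, Mul(Rational(-161, 2), Add(-941192, -67228, -483, -588, -773122, -55223))), 12405) = Mul(Add(43205, Mul(Rational(-161, 2), -1837836)), 12405) = Mul(Add(43205, 147945798), 12405) = Mul(147989003, 12405) = 1835803582215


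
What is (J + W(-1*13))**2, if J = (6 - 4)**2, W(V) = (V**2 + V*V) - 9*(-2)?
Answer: 129600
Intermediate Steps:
W(V) = 18 + 2*V**2 (W(V) = (V**2 + V**2) + 18 = 2*V**2 + 18 = 18 + 2*V**2)
J = 4 (J = 2**2 = 4)
(J + W(-1*13))**2 = (4 + (18 + 2*(-1*13)**2))**2 = (4 + (18 + 2*(-13)**2))**2 = (4 + (18 + 2*169))**2 = (4 + (18 + 338))**2 = (4 + 356)**2 = 360**2 = 129600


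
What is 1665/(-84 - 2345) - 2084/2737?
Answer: -196309/135677 ≈ -1.4469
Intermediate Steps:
1665/(-84 - 2345) - 2084/2737 = 1665/(-2429) - 2084*1/2737 = 1665*(-1/2429) - 2084/2737 = -1665/2429 - 2084/2737 = -196309/135677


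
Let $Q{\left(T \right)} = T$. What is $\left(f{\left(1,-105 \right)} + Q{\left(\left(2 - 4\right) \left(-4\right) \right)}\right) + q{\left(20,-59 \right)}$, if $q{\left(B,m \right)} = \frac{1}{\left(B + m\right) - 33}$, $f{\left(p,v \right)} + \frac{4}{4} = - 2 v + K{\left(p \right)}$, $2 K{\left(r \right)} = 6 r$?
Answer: $\frac{15839}{72} \approx 219.99$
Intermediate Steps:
$K{\left(r \right)} = 3 r$ ($K{\left(r \right)} = \frac{6 r}{2} = 3 r$)
$f{\left(p,v \right)} = -1 - 2 v + 3 p$ ($f{\left(p,v \right)} = -1 + \left(- 2 v + 3 p\right) = -1 - 2 v + 3 p$)
$q{\left(B,m \right)} = \frac{1}{-33 + B + m}$
$\left(f{\left(1,-105 \right)} + Q{\left(\left(2 - 4\right) \left(-4\right) \right)}\right) + q{\left(20,-59 \right)} = \left(\left(-1 - -210 + 3 \cdot 1\right) + \left(2 - 4\right) \left(-4\right)\right) + \frac{1}{-33 + 20 - 59} = \left(\left(-1 + 210 + 3\right) - -8\right) + \frac{1}{-72} = \left(212 + 8\right) - \frac{1}{72} = 220 - \frac{1}{72} = \frac{15839}{72}$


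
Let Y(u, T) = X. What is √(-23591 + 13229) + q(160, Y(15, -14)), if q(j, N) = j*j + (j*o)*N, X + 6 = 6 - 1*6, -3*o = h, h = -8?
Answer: 23040 + I*√10362 ≈ 23040.0 + 101.79*I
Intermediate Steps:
o = 8/3 (o = -⅓*(-8) = 8/3 ≈ 2.6667)
X = -6 (X = -6 + (6 - 1*6) = -6 + (6 - 6) = -6 + 0 = -6)
Y(u, T) = -6
q(j, N) = j² + 8*N*j/3 (q(j, N) = j*j + (j*(8/3))*N = j² + (8*j/3)*N = j² + 8*N*j/3)
√(-23591 + 13229) + q(160, Y(15, -14)) = √(-23591 + 13229) + (⅓)*160*(3*160 + 8*(-6)) = √(-10362) + (⅓)*160*(480 - 48) = I*√10362 + (⅓)*160*432 = I*√10362 + 23040 = 23040 + I*√10362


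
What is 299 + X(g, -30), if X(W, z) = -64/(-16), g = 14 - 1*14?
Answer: 303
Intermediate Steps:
g = 0 (g = 14 - 14 = 0)
X(W, z) = 4 (X(W, z) = -64*(-1/16) = 4)
299 + X(g, -30) = 299 + 4 = 303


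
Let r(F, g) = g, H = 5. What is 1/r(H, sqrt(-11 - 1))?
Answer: -I*sqrt(3)/6 ≈ -0.28868*I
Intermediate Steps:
1/r(H, sqrt(-11 - 1)) = 1/(sqrt(-11 - 1)) = 1/(sqrt(-12)) = 1/(2*I*sqrt(3)) = -I*sqrt(3)/6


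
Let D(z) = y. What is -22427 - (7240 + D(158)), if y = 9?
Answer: -29676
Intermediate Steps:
D(z) = 9
-22427 - (7240 + D(158)) = -22427 - (7240 + 9) = -22427 - 1*7249 = -22427 - 7249 = -29676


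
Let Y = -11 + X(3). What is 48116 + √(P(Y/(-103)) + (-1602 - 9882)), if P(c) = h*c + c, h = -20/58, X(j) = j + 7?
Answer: 48116 + I*√102462132043/2987 ≈ 48116.0 + 107.16*I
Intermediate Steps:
X(j) = 7 + j
h = -10/29 (h = -20*1/58 = -10/29 ≈ -0.34483)
Y = -1 (Y = -11 + (7 + 3) = -11 + 10 = -1)
P(c) = 19*c/29 (P(c) = -10*c/29 + c = 19*c/29)
48116 + √(P(Y/(-103)) + (-1602 - 9882)) = 48116 + √(19*(-1/(-103))/29 + (-1602 - 9882)) = 48116 + √(19*(-1*(-1/103))/29 - 11484) = 48116 + √((19/29)*(1/103) - 11484) = 48116 + √(19/2987 - 11484) = 48116 + √(-34302689/2987) = 48116 + I*√102462132043/2987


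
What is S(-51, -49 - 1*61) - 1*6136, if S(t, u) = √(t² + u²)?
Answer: -6136 + √14701 ≈ -6014.8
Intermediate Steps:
S(-51, -49 - 1*61) - 1*6136 = √((-51)² + (-49 - 1*61)²) - 1*6136 = √(2601 + (-49 - 61)²) - 6136 = √(2601 + (-110)²) - 6136 = √(2601 + 12100) - 6136 = √14701 - 6136 = -6136 + √14701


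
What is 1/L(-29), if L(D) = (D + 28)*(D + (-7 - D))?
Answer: 1/7 ≈ 0.14286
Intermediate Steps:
L(D) = -196 - 7*D (L(D) = (28 + D)*(-7) = -196 - 7*D)
1/L(-29) = 1/(-196 - 7*(-29)) = 1/(-196 + 203) = 1/7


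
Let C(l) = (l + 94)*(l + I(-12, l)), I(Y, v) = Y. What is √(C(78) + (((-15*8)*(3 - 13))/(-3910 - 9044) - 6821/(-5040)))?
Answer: √9335218282676335/906780 ≈ 106.55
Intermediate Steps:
C(l) = (-12 + l)*(94 + l) (C(l) = (l + 94)*(l - 12) = (94 + l)*(-12 + l) = (-12 + l)*(94 + l))
√(C(78) + (((-15*8)*(3 - 13))/(-3910 - 9044) - 6821/(-5040))) = √((-1128 + 78² + 82*78) + (((-15*8)*(3 - 13))/(-3910 - 9044) - 6821/(-5040))) = √((-1128 + 6084 + 6396) + (-120*(-10)/(-12954) - 6821*(-1/5040))) = √(11352 + (1200*(-1/12954) + 6821/5040)) = √(11352 + (-200/2159 + 6821/5040)) = √(11352 + 13718539/10881360) = √(123538917259/10881360) = √9335218282676335/906780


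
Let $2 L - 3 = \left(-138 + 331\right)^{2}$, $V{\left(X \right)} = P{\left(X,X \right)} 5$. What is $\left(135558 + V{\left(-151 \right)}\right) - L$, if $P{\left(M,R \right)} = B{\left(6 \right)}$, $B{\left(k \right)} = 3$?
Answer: $116947$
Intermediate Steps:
$P{\left(M,R \right)} = 3$
$V{\left(X \right)} = 15$ ($V{\left(X \right)} = 3 \cdot 5 = 15$)
$L = 18626$ ($L = \frac{3}{2} + \frac{\left(-138 + 331\right)^{2}}{2} = \frac{3}{2} + \frac{193^{2}}{2} = \frac{3}{2} + \frac{1}{2} \cdot 37249 = \frac{3}{2} + \frac{37249}{2} = 18626$)
$\left(135558 + V{\left(-151 \right)}\right) - L = \left(135558 + 15\right) - 18626 = 135573 - 18626 = 116947$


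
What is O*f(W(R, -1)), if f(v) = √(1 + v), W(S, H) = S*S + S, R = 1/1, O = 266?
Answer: 266*√3 ≈ 460.73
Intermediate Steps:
R = 1
W(S, H) = S + S² (W(S, H) = S² + S = S + S²)
O*f(W(R, -1)) = 266*√(1 + 1*(1 + 1)) = 266*√(1 + 1*2) = 266*√(1 + 2) = 266*√3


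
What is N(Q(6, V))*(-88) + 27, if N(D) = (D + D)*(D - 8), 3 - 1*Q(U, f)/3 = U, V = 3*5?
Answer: -26901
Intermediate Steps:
V = 15
Q(U, f) = 9 - 3*U
N(D) = 2*D*(-8 + D) (N(D) = (2*D)*(-8 + D) = 2*D*(-8 + D))
N(Q(6, V))*(-88) + 27 = (2*(9 - 3*6)*(-8 + (9 - 3*6)))*(-88) + 27 = (2*(9 - 18)*(-8 + (9 - 18)))*(-88) + 27 = (2*(-9)*(-8 - 9))*(-88) + 27 = (2*(-9)*(-17))*(-88) + 27 = 306*(-88) + 27 = -26928 + 27 = -26901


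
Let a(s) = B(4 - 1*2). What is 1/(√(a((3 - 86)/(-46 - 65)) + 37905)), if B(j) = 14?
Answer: √37919/37919 ≈ 0.0051354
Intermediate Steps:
a(s) = 14
1/(√(a((3 - 86)/(-46 - 65)) + 37905)) = 1/(√(14 + 37905)) = 1/(√37919) = √37919/37919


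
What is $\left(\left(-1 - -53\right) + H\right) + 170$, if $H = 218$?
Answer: $440$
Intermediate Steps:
$\left(\left(-1 - -53\right) + H\right) + 170 = \left(\left(-1 - -53\right) + 218\right) + 170 = \left(\left(-1 + 53\right) + 218\right) + 170 = \left(52 + 218\right) + 170 = 270 + 170 = 440$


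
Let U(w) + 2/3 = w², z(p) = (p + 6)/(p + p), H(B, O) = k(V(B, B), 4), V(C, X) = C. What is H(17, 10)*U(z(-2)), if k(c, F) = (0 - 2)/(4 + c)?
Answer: -2/63 ≈ -0.031746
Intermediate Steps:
k(c, F) = -2/(4 + c)
H(B, O) = -2/(4 + B)
z(p) = (6 + p)/(2*p) (z(p) = (6 + p)/((2*p)) = (6 + p)*(1/(2*p)) = (6 + p)/(2*p))
U(w) = -⅔ + w²
H(17, 10)*U(z(-2)) = (-2/(4 + 17))*(-⅔ + ((½)*(6 - 2)/(-2))²) = (-2/21)*(-⅔ + ((½)*(-½)*4)²) = (-2*1/21)*(-⅔ + (-1)²) = -2*(-⅔ + 1)/21 = -2/21*⅓ = -2/63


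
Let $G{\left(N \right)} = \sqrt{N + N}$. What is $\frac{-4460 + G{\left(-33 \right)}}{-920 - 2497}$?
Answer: $\frac{4460}{3417} - \frac{i \sqrt{66}}{3417} \approx 1.3052 - 0.0023775 i$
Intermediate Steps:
$G{\left(N \right)} = \sqrt{2} \sqrt{N}$ ($G{\left(N \right)} = \sqrt{2 N} = \sqrt{2} \sqrt{N}$)
$\frac{-4460 + G{\left(-33 \right)}}{-920 - 2497} = \frac{-4460 + \sqrt{2} \sqrt{-33}}{-920 - 2497} = \frac{-4460 + \sqrt{2} i \sqrt{33}}{-3417} = \left(-4460 + i \sqrt{66}\right) \left(- \frac{1}{3417}\right) = \frac{4460}{3417} - \frac{i \sqrt{66}}{3417}$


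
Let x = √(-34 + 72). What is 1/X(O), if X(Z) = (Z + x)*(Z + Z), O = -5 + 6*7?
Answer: 1/2662 - √38/98494 ≈ 0.00031307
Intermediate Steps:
x = √38 ≈ 6.1644
O = 37 (O = -5 + 42 = 37)
X(Z) = 2*Z*(Z + √38) (X(Z) = (Z + √38)*(Z + Z) = (Z + √38)*(2*Z) = 2*Z*(Z + √38))
1/X(O) = 1/(2*37*(37 + √38)) = 1/(2738 + 74*√38)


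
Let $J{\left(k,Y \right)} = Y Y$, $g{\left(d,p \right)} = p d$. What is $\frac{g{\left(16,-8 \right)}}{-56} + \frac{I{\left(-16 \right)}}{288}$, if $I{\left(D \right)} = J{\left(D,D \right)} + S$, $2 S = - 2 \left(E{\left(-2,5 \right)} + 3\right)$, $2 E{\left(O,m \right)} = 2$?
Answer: $\frac{177}{56} \approx 3.1607$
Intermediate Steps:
$g{\left(d,p \right)} = d p$
$J{\left(k,Y \right)} = Y^{2}$
$E{\left(O,m \right)} = 1$ ($E{\left(O,m \right)} = \frac{1}{2} \cdot 2 = 1$)
$S = -4$ ($S = \frac{\left(-2\right) \left(1 + 3\right)}{2} = \frac{\left(-2\right) 4}{2} = \frac{1}{2} \left(-8\right) = -4$)
$I{\left(D \right)} = -4 + D^{2}$ ($I{\left(D \right)} = D^{2} - 4 = -4 + D^{2}$)
$\frac{g{\left(16,-8 \right)}}{-56} + \frac{I{\left(-16 \right)}}{288} = \frac{16 \left(-8\right)}{-56} + \frac{-4 + \left(-16\right)^{2}}{288} = \left(-128\right) \left(- \frac{1}{56}\right) + \left(-4 + 256\right) \frac{1}{288} = \frac{16}{7} + 252 \cdot \frac{1}{288} = \frac{16}{7} + \frac{7}{8} = \frac{177}{56}$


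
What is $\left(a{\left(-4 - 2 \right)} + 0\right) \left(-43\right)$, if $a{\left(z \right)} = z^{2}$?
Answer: $-1548$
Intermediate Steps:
$\left(a{\left(-4 - 2 \right)} + 0\right) \left(-43\right) = \left(\left(-4 - 2\right)^{2} + 0\right) \left(-43\right) = \left(\left(-6\right)^{2} + 0\right) \left(-43\right) = \left(36 + 0\right) \left(-43\right) = 36 \left(-43\right) = -1548$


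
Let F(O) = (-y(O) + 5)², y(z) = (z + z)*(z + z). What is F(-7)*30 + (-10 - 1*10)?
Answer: 1094410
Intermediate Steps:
y(z) = 4*z² (y(z) = (2*z)*(2*z) = 4*z²)
F(O) = (5 - 4*O²)² (F(O) = (-4*O² + 5)² = (5 - 4*O²)²)
F(-7)*30 + (-10 - 1*10) = (-5 + 4*(-7)²)²*30 + (-10 - 1*10) = (-5 + 4*49)²*30 + (-10 - 10) = (-5 + 196)²*30 - 20 = 191²*30 - 20 = 36481*30 - 20 = 1094430 - 20 = 1094410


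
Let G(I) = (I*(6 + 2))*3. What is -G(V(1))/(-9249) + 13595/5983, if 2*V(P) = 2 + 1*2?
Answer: 42009113/18445589 ≈ 2.2775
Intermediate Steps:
V(P) = 2 (V(P) = (2 + 1*2)/2 = (2 + 2)/2 = (½)*4 = 2)
G(I) = 24*I (G(I) = (I*8)*3 = (8*I)*3 = 24*I)
-G(V(1))/(-9249) + 13595/5983 = -24*2/(-9249) + 13595/5983 = -1*48*(-1/9249) + 13595*(1/5983) = -48*(-1/9249) + 13595/5983 = 16/3083 + 13595/5983 = 42009113/18445589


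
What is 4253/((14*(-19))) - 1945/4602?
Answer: -5022419/306033 ≈ -16.411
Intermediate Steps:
4253/((14*(-19))) - 1945/4602 = 4253/(-266) - 1945*1/4602 = 4253*(-1/266) - 1945/4602 = -4253/266 - 1945/4602 = -5022419/306033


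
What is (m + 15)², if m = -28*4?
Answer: 9409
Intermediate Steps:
m = -112
(m + 15)² = (-112 + 15)² = (-97)² = 9409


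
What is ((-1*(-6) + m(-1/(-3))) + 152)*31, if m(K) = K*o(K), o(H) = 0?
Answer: 4898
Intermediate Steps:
m(K) = 0 (m(K) = K*0 = 0)
((-1*(-6) + m(-1/(-3))) + 152)*31 = ((-1*(-6) + 0) + 152)*31 = ((6 + 0) + 152)*31 = (6 + 152)*31 = 158*31 = 4898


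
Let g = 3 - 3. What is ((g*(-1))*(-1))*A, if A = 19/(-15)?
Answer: 0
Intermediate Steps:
g = 0
A = -19/15 (A = 19*(-1/15) = -19/15 ≈ -1.2667)
((g*(-1))*(-1))*A = ((0*(-1))*(-1))*(-19/15) = (0*(-1))*(-19/15) = 0*(-19/15) = 0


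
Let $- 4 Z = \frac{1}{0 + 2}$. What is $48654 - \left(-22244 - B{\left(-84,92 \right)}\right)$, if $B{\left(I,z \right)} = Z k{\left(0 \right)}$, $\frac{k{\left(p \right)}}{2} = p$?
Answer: $70898$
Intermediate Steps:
$k{\left(p \right)} = 2 p$
$Z = - \frac{1}{8}$ ($Z = - \frac{1}{4 \left(0 + 2\right)} = - \frac{1}{4 \cdot 2} = \left(- \frac{1}{4}\right) \frac{1}{2} = - \frac{1}{8} \approx -0.125$)
$B{\left(I,z \right)} = 0$ ($B{\left(I,z \right)} = - \frac{2 \cdot 0}{8} = \left(- \frac{1}{8}\right) 0 = 0$)
$48654 - \left(-22244 - B{\left(-84,92 \right)}\right) = 48654 - \left(-22244 - 0\right) = 48654 - \left(-22244 + 0\right) = 48654 - -22244 = 48654 + 22244 = 70898$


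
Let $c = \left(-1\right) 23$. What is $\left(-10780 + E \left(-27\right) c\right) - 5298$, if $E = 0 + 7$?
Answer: $-11731$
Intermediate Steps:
$E = 7$
$c = -23$
$\left(-10780 + E \left(-27\right) c\right) - 5298 = \left(-10780 + 7 \left(-27\right) \left(-23\right)\right) - 5298 = \left(-10780 - -4347\right) - 5298 = \left(-10780 + 4347\right) - 5298 = -6433 - 5298 = -11731$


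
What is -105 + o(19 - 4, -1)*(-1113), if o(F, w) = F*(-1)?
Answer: 16590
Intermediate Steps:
o(F, w) = -F
-105 + o(19 - 4, -1)*(-1113) = -105 - (19 - 4)*(-1113) = -105 - 1*15*(-1113) = -105 - 15*(-1113) = -105 + 16695 = 16590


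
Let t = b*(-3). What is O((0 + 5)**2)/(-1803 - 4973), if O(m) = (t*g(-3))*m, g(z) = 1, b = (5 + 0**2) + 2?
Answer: 75/968 ≈ 0.077479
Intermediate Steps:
b = 7 (b = (5 + 0) + 2 = 5 + 2 = 7)
t = -21 (t = 7*(-3) = -21)
O(m) = -21*m (O(m) = (-21*1)*m = -21*m)
O((0 + 5)**2)/(-1803 - 4973) = (-21*(0 + 5)**2)/(-1803 - 4973) = -21*5**2/(-6776) = -21*25*(-1/6776) = -525*(-1/6776) = 75/968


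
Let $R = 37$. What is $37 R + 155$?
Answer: $1524$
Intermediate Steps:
$37 R + 155 = 37 \cdot 37 + 155 = 1369 + 155 = 1524$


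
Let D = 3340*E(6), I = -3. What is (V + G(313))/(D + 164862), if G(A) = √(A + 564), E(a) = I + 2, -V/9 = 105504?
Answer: -474768/80761 + √877/161522 ≈ -5.8785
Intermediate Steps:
V = -949536 (V = -9*105504 = -949536)
E(a) = -1 (E(a) = -3 + 2 = -1)
D = -3340 (D = 3340*(-1) = -3340)
G(A) = √(564 + A)
(V + G(313))/(D + 164862) = (-949536 + √(564 + 313))/(-3340 + 164862) = (-949536 + √877)/161522 = (-949536 + √877)*(1/161522) = -474768/80761 + √877/161522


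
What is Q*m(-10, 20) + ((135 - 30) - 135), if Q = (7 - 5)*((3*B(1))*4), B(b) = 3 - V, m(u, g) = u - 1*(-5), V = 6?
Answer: 330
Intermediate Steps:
m(u, g) = 5 + u (m(u, g) = u + 5 = 5 + u)
B(b) = -3 (B(b) = 3 - 1*6 = 3 - 6 = -3)
Q = -72 (Q = (7 - 5)*((3*(-3))*4) = 2*(-9*4) = 2*(-36) = -72)
Q*m(-10, 20) + ((135 - 30) - 135) = -72*(5 - 10) + ((135 - 30) - 135) = -72*(-5) + (105 - 135) = 360 - 30 = 330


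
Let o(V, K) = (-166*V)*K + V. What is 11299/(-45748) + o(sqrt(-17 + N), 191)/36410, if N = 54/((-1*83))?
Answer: -11299/45748 - 6341*I*sqrt(121595)/604406 ≈ -0.24698 - 3.6584*I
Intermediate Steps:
N = -54/83 (N = 54/(-83) = 54*(-1/83) = -54/83 ≈ -0.65060)
o(V, K) = V - 166*K*V (o(V, K) = -166*K*V + V = V - 166*K*V)
11299/(-45748) + o(sqrt(-17 + N), 191)/36410 = 11299/(-45748) + (sqrt(-17 - 54/83)*(1 - 166*191))/36410 = 11299*(-1/45748) + (sqrt(-1465/83)*(1 - 31706))*(1/36410) = -11299/45748 + ((I*sqrt(121595)/83)*(-31705))*(1/36410) = -11299/45748 - 31705*I*sqrt(121595)/83*(1/36410) = -11299/45748 - 6341*I*sqrt(121595)/604406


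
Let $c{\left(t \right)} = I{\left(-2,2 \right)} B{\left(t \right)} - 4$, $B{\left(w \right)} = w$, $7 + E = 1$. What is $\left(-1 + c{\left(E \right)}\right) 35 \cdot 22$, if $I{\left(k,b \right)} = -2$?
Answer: $5390$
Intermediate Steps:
$E = -6$ ($E = -7 + 1 = -6$)
$c{\left(t \right)} = -4 - 2 t$ ($c{\left(t \right)} = - 2 t - 4 = -4 - 2 t$)
$\left(-1 + c{\left(E \right)}\right) 35 \cdot 22 = \left(-1 - -8\right) 35 \cdot 22 = \left(-1 + \left(-4 + 12\right)\right) 35 \cdot 22 = \left(-1 + 8\right) 35 \cdot 22 = 7 \cdot 35 \cdot 22 = 245 \cdot 22 = 5390$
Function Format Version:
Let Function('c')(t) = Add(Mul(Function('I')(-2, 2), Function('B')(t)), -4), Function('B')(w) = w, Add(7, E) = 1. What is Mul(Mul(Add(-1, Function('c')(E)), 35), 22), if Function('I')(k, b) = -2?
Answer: 5390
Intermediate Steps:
E = -6 (E = Add(-7, 1) = -6)
Function('c')(t) = Add(-4, Mul(-2, t)) (Function('c')(t) = Add(Mul(-2, t), -4) = Add(-4, Mul(-2, t)))
Mul(Mul(Add(-1, Function('c')(E)), 35), 22) = Mul(Mul(Add(-1, Add(-4, Mul(-2, -6))), 35), 22) = Mul(Mul(Add(-1, Add(-4, 12)), 35), 22) = Mul(Mul(Add(-1, 8), 35), 22) = Mul(Mul(7, 35), 22) = Mul(245, 22) = 5390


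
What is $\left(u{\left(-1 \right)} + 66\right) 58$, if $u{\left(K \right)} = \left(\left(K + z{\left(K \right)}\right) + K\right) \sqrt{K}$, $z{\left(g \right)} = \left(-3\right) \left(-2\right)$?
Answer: $3828 + 232 i \approx 3828.0 + 232.0 i$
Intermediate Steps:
$z{\left(g \right)} = 6$
$u{\left(K \right)} = \sqrt{K} \left(6 + 2 K\right)$ ($u{\left(K \right)} = \left(\left(K + 6\right) + K\right) \sqrt{K} = \left(\left(6 + K\right) + K\right) \sqrt{K} = \left(6 + 2 K\right) \sqrt{K} = \sqrt{K} \left(6 + 2 K\right)$)
$\left(u{\left(-1 \right)} + 66\right) 58 = \left(2 \sqrt{-1} \left(3 - 1\right) + 66\right) 58 = \left(2 i 2 + 66\right) 58 = \left(4 i + 66\right) 58 = \left(66 + 4 i\right) 58 = 3828 + 232 i$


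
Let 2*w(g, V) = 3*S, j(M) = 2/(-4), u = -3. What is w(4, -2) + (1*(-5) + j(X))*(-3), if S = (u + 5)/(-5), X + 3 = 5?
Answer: 159/10 ≈ 15.900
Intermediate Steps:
X = 2 (X = -3 + 5 = 2)
j(M) = -½ (j(M) = 2*(-¼) = -½)
S = -⅖ (S = (-3 + 5)/(-5) = 2*(-⅕) = -⅖ ≈ -0.40000)
w(g, V) = -⅗ (w(g, V) = (3*(-⅖))/2 = (½)*(-6/5) = -⅗)
w(4, -2) + (1*(-5) + j(X))*(-3) = -⅗ + (1*(-5) - ½)*(-3) = -⅗ + (-5 - ½)*(-3) = -⅗ - 11/2*(-3) = -⅗ + 33/2 = 159/10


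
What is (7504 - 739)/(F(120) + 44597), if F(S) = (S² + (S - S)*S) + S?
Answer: 6765/59117 ≈ 0.11443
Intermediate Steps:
F(S) = S + S² (F(S) = (S² + 0*S) + S = (S² + 0) + S = S² + S = S + S²)
(7504 - 739)/(F(120) + 44597) = (7504 - 739)/(120*(1 + 120) + 44597) = 6765/(120*121 + 44597) = 6765/(14520 + 44597) = 6765/59117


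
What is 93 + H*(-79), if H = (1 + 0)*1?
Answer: 14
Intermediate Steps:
H = 1 (H = 1*1 = 1)
93 + H*(-79) = 93 + 1*(-79) = 93 - 79 = 14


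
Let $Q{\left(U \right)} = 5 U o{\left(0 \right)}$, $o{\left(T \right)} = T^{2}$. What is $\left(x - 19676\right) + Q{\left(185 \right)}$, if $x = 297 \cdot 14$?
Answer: $-15518$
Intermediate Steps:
$x = 4158$
$Q{\left(U \right)} = 0$ ($Q{\left(U \right)} = 5 U 0^{2} = 5 U 0 = 0$)
$\left(x - 19676\right) + Q{\left(185 \right)} = \left(4158 - 19676\right) + 0 = -15518 + 0 = -15518$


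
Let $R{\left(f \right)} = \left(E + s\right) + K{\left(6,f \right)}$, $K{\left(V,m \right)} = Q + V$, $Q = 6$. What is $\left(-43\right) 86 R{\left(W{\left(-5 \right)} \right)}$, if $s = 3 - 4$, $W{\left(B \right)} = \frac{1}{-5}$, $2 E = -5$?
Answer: $-31433$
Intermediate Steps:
$E = - \frac{5}{2}$ ($E = \frac{1}{2} \left(-5\right) = - \frac{5}{2} \approx -2.5$)
$K{\left(V,m \right)} = 6 + V$
$W{\left(B \right)} = - \frac{1}{5}$
$s = -1$ ($s = 3 - 4 = -1$)
$R{\left(f \right)} = \frac{17}{2}$ ($R{\left(f \right)} = \left(- \frac{5}{2} - 1\right) + \left(6 + 6\right) = - \frac{7}{2} + 12 = \frac{17}{2}$)
$\left(-43\right) 86 R{\left(W{\left(-5 \right)} \right)} = \left(-43\right) 86 \cdot \frac{17}{2} = \left(-3698\right) \frac{17}{2} = -31433$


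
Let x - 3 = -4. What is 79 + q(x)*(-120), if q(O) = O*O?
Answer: -41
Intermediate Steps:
x = -1 (x = 3 - 4 = -1)
q(O) = O²
79 + q(x)*(-120) = 79 + (-1)²*(-120) = 79 + 1*(-120) = 79 - 120 = -41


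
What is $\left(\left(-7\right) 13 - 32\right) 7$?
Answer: $-861$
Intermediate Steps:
$\left(\left(-7\right) 13 - 32\right) 7 = \left(-91 - 32\right) 7 = \left(-123\right) 7 = -861$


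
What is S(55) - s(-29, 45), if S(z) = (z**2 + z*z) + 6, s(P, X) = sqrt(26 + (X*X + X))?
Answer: 6056 - 4*sqrt(131) ≈ 6010.2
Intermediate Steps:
s(P, X) = sqrt(26 + X + X**2) (s(P, X) = sqrt(26 + (X**2 + X)) = sqrt(26 + (X + X**2)) = sqrt(26 + X + X**2))
S(z) = 6 + 2*z**2 (S(z) = (z**2 + z**2) + 6 = 2*z**2 + 6 = 6 + 2*z**2)
S(55) - s(-29, 45) = (6 + 2*55**2) - sqrt(26 + 45 + 45**2) = (6 + 2*3025) - sqrt(26 + 45 + 2025) = (6 + 6050) - sqrt(2096) = 6056 - 4*sqrt(131)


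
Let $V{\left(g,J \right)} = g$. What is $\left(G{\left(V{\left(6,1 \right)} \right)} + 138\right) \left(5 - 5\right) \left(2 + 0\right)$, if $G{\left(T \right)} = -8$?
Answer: $0$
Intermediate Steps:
$\left(G{\left(V{\left(6,1 \right)} \right)} + 138\right) \left(5 - 5\right) \left(2 + 0\right) = \left(-8 + 138\right) \left(5 - 5\right) \left(2 + 0\right) = 130 \cdot 0 \cdot 2 = 130 \cdot 0 = 0$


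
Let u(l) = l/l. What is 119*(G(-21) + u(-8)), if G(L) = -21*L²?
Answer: -1101940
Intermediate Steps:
u(l) = 1
119*(G(-21) + u(-8)) = 119*(-21*(-21)² + 1) = 119*(-21*441 + 1) = 119*(-9261 + 1) = 119*(-9260) = -1101940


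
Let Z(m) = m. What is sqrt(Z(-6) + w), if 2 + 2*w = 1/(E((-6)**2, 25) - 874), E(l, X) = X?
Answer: I*sqrt(20184126)/1698 ≈ 2.6459*I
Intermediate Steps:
w = -1699/1698 (w = -1 + 1/(2*(25 - 874)) = -1 + (1/2)/(-849) = -1 + (1/2)*(-1/849) = -1 - 1/1698 = -1699/1698 ≈ -1.0006)
sqrt(Z(-6) + w) = sqrt(-6 - 1699/1698) = sqrt(-11887/1698) = I*sqrt(20184126)/1698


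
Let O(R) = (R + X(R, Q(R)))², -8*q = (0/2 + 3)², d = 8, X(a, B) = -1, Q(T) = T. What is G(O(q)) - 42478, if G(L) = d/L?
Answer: -12275630/289 ≈ -42476.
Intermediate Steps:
q = -9/8 (q = -(0/2 + 3)²/8 = -(0*(½) + 3)²/8 = -(0 + 3)²/8 = -⅛*3² = -⅛*9 = -9/8 ≈ -1.1250)
O(R) = (-1 + R)² (O(R) = (R - 1)² = (-1 + R)²)
G(L) = 8/L
G(O(q)) - 42478 = 8/((-1 - 9/8)²) - 42478 = 8/((-17/8)²) - 42478 = 8/(289/64) - 42478 = 8*(64/289) - 42478 = 512/289 - 42478 = -12275630/289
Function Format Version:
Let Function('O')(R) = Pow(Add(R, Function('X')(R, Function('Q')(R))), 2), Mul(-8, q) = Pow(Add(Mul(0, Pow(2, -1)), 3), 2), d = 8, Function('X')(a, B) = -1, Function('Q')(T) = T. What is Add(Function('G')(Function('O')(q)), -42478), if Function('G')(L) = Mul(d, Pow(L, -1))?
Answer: Rational(-12275630, 289) ≈ -42476.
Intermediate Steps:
q = Rational(-9, 8) (q = Mul(Rational(-1, 8), Pow(Add(Mul(0, Pow(2, -1)), 3), 2)) = Mul(Rational(-1, 8), Pow(Add(Mul(0, Rational(1, 2)), 3), 2)) = Mul(Rational(-1, 8), Pow(Add(0, 3), 2)) = Mul(Rational(-1, 8), Pow(3, 2)) = Mul(Rational(-1, 8), 9) = Rational(-9, 8) ≈ -1.1250)
Function('O')(R) = Pow(Add(-1, R), 2) (Function('O')(R) = Pow(Add(R, -1), 2) = Pow(Add(-1, R), 2))
Function('G')(L) = Mul(8, Pow(L, -1))
Add(Function('G')(Function('O')(q)), -42478) = Add(Mul(8, Pow(Pow(Add(-1, Rational(-9, 8)), 2), -1)), -42478) = Add(Mul(8, Pow(Pow(Rational(-17, 8), 2), -1)), -42478) = Add(Mul(8, Pow(Rational(289, 64), -1)), -42478) = Add(Mul(8, Rational(64, 289)), -42478) = Add(Rational(512, 289), -42478) = Rational(-12275630, 289)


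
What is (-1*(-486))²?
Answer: 236196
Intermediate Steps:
(-1*(-486))² = 486² = 236196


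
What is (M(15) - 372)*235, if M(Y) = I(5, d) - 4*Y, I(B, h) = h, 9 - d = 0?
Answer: -99405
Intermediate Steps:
d = 9 (d = 9 - 1*0 = 9 + 0 = 9)
M(Y) = 9 - 4*Y
(M(15) - 372)*235 = ((9 - 4*15) - 372)*235 = ((9 - 60) - 372)*235 = (-51 - 372)*235 = -423*235 = -99405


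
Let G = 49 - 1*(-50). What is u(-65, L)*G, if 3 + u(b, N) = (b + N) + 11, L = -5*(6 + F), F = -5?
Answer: -6138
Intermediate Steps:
G = 99 (G = 49 + 50 = 99)
L = -5 (L = -5*(6 - 5) = -5*1 = -5)
u(b, N) = 8 + N + b (u(b, N) = -3 + ((b + N) + 11) = -3 + ((N + b) + 11) = -3 + (11 + N + b) = 8 + N + b)
u(-65, L)*G = (8 - 5 - 65)*99 = -62*99 = -6138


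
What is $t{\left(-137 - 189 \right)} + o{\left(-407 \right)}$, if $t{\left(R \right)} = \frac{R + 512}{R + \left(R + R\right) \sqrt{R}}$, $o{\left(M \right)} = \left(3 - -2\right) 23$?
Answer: $\frac{8154044}{70905} + \frac{62 i \sqrt{326}}{70905} \approx 115.0 + 0.015788 i$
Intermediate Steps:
$o{\left(M \right)} = 115$ ($o{\left(M \right)} = \left(3 + 2\right) 23 = 5 \cdot 23 = 115$)
$t{\left(R \right)} = \frac{512 + R}{R + 2 R^{\frac{3}{2}}}$ ($t{\left(R \right)} = \frac{512 + R}{R + 2 R \sqrt{R}} = \frac{512 + R}{R + 2 R^{\frac{3}{2}}}$)
$t{\left(-137 - 189 \right)} + o{\left(-407 \right)} = \frac{512 - 326}{\left(-137 - 189\right) + 2 \left(-137 - 189\right)^{\frac{3}{2}}} + 115 = \frac{512 - 326}{-326 + 2 \left(-326\right)^{\frac{3}{2}}} + 115 = \frac{1}{-326 + 2 \left(- 326 i \sqrt{326}\right)} 186 + 115 = \frac{1}{-326 - 652 i \sqrt{326}} \cdot 186 + 115 = \frac{186}{-326 - 652 i \sqrt{326}} + 115 = 115 + \frac{186}{-326 - 652 i \sqrt{326}}$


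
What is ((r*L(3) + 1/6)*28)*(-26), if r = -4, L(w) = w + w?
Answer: 52052/3 ≈ 17351.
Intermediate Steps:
L(w) = 2*w
((r*L(3) + 1/6)*28)*(-26) = ((-8*3 + 1/6)*28)*(-26) = ((-4*6 + 1*(⅙))*28)*(-26) = ((-24 + ⅙)*28)*(-26) = -143/6*28*(-26) = -2002/3*(-26) = 52052/3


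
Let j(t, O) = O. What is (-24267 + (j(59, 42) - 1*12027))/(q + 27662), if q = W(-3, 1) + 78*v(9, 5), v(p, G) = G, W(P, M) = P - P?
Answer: -9063/7013 ≈ -1.2923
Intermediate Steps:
W(P, M) = 0
q = 390 (q = 0 + 78*5 = 0 + 390 = 390)
(-24267 + (j(59, 42) - 1*12027))/(q + 27662) = (-24267 + (42 - 1*12027))/(390 + 27662) = (-24267 + (42 - 12027))/28052 = (-24267 - 11985)*(1/28052) = -36252*1/28052 = -9063/7013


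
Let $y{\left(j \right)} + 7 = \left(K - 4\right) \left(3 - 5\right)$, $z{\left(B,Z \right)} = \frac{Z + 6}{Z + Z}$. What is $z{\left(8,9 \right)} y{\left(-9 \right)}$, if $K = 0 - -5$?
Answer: $- \frac{15}{2} \approx -7.5$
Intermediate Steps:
$z{\left(B,Z \right)} = \frac{6 + Z}{2 Z}$
$K = 5$ ($K = 0 + 5 = 5$)
$y{\left(j \right)} = -9$ ($y{\left(j \right)} = -7 + \left(5 - 4\right) \left(3 - 5\right) = -7 + 1 \left(-2\right) = -7 - 2 = -9$)
$z{\left(8,9 \right)} y{\left(-9 \right)} = \frac{6 + 9}{2 \cdot 9} \left(-9\right) = \frac{1}{2} \cdot \frac{1}{9} \cdot 15 \left(-9\right) = \frac{5}{6} \left(-9\right) = - \frac{15}{2}$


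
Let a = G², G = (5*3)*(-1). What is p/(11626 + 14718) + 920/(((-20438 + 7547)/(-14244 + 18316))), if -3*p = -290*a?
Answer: -49205283655/169800252 ≈ -289.78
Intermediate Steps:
G = -15 (G = 15*(-1) = -15)
a = 225 (a = (-15)² = 225)
p = 21750 (p = -(-290)*225/3 = -⅓*(-65250) = 21750)
p/(11626 + 14718) + 920/(((-20438 + 7547)/(-14244 + 18316))) = 21750/(11626 + 14718) + 920/(((-20438 + 7547)/(-14244 + 18316))) = 21750/26344 + 920/((-12891/4072)) = 21750*(1/26344) + 920/((-12891*1/4072)) = 10875/13172 + 920/(-12891/4072) = 10875/13172 + 920*(-4072/12891) = 10875/13172 - 3746240/12891 = -49205283655/169800252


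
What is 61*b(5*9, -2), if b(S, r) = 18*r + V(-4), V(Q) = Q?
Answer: -2440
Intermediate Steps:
b(S, r) = -4 + 18*r (b(S, r) = 18*r - 4 = -4 + 18*r)
61*b(5*9, -2) = 61*(-4 + 18*(-2)) = 61*(-4 - 36) = 61*(-40) = -2440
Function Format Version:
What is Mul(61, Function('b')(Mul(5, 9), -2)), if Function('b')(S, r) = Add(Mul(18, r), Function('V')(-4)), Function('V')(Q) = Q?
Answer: -2440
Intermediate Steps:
Function('b')(S, r) = Add(-4, Mul(18, r)) (Function('b')(S, r) = Add(Mul(18, r), -4) = Add(-4, Mul(18, r)))
Mul(61, Function('b')(Mul(5, 9), -2)) = Mul(61, Add(-4, Mul(18, -2))) = Mul(61, Add(-4, -36)) = Mul(61, -40) = -2440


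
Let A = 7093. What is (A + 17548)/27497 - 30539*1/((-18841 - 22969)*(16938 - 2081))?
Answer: 15307118530853/17080343661490 ≈ 0.89618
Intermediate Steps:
(A + 17548)/27497 - 30539*1/((-18841 - 22969)*(16938 - 2081)) = (7093 + 17548)/27497 - 30539*1/((-18841 - 22969)*(16938 - 2081)) = 24641*(1/27497) - 30539/(14857*(-41810)) = 24641/27497 - 30539/(-621171170) = 24641/27497 - 30539*(-1/621171170) = 24641/27497 + 30539/621171170 = 15307118530853/17080343661490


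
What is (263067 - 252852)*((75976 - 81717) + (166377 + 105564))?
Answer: 2719233000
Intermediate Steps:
(263067 - 252852)*((75976 - 81717) + (166377 + 105564)) = 10215*(-5741 + 271941) = 10215*266200 = 2719233000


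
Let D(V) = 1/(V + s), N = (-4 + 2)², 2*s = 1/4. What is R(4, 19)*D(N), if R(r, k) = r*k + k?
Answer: 760/33 ≈ 23.030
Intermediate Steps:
s = ⅛ (s = (½)/4 = (½)*(¼) = ⅛ ≈ 0.12500)
R(r, k) = k + k*r (R(r, k) = k*r + k = k + k*r)
N = 4 (N = (-2)² = 4)
D(V) = 1/(⅛ + V) (D(V) = 1/(V + ⅛) = 1/(⅛ + V))
R(4, 19)*D(N) = (19*(1 + 4))*(8/(1 + 8*4)) = (19*5)*(8/(1 + 32)) = 95*(8/33) = 760/33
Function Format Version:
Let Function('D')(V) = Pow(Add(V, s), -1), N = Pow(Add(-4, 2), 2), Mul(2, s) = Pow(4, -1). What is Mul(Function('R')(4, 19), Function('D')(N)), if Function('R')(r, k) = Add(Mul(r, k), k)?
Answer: Rational(760, 33) ≈ 23.030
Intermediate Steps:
s = Rational(1, 8) (s = Mul(Rational(1, 2), Pow(4, -1)) = Mul(Rational(1, 2), Rational(1, 4)) = Rational(1, 8) ≈ 0.12500)
Function('R')(r, k) = Add(k, Mul(k, r)) (Function('R')(r, k) = Add(Mul(k, r), k) = Add(k, Mul(k, r)))
N = 4 (N = Pow(-2, 2) = 4)
Function('D')(V) = Pow(Add(Rational(1, 8), V), -1) (Function('D')(V) = Pow(Add(V, Rational(1, 8)), -1) = Pow(Add(Rational(1, 8), V), -1))
Mul(Function('R')(4, 19), Function('D')(N)) = Mul(Mul(19, Add(1, 4)), Mul(8, Pow(Add(1, Mul(8, 4)), -1))) = Mul(Mul(19, 5), Mul(8, Pow(Add(1, 32), -1))) = Mul(95, Mul(8, Pow(33, -1))) = Mul(95, Mul(8, Rational(1, 33))) = Mul(95, Rational(8, 33)) = Rational(760, 33)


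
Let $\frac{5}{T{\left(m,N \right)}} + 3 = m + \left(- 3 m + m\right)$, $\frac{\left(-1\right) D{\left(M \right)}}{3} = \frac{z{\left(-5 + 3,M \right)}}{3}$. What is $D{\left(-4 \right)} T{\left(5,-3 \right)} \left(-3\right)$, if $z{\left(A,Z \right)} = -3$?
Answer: $\frac{45}{8} \approx 5.625$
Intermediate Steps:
$D{\left(M \right)} = 3$ ($D{\left(M \right)} = - 3 \left(- \frac{3}{3}\right) = - 3 \left(\left(-3\right) \frac{1}{3}\right) = \left(-3\right) \left(-1\right) = 3$)
$T{\left(m,N \right)} = \frac{5}{-3 - m}$ ($T{\left(m,N \right)} = \frac{5}{-3 + \left(m + \left(- 3 m + m\right)\right)} = \frac{5}{-3 + \left(m - 2 m\right)} = \frac{5}{-3 - m}$)
$D{\left(-4 \right)} T{\left(5,-3 \right)} \left(-3\right) = 3 \left(- \frac{5}{3 + 5}\right) \left(-3\right) = 3 \left(- \frac{5}{8}\right) \left(-3\right) = \left(- \frac{15}{8}\right) \left(-3\right) = \frac{45}{8}$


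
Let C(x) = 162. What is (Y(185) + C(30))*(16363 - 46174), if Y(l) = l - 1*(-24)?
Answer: -11059881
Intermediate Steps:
Y(l) = 24 + l (Y(l) = l + 24 = 24 + l)
(Y(185) + C(30))*(16363 - 46174) = ((24 + 185) + 162)*(16363 - 46174) = (209 + 162)*(-29811) = 371*(-29811) = -11059881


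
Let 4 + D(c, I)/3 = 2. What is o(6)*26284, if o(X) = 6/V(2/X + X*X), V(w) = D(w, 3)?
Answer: -26284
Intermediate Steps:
D(c, I) = -6 (D(c, I) = -12 + 3*2 = -12 + 6 = -6)
V(w) = -6
o(X) = -1 (o(X) = 6/(-6) = 6*(-⅙) = -1)
o(6)*26284 = -1*26284 = -26284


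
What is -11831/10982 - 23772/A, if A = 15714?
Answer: -74496073/28761858 ≈ -2.5901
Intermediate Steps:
-11831/10982 - 23772/A = -11831/10982 - 23772/15714 = -11831*1/10982 - 23772*1/15714 = -11831/10982 - 3962/2619 = -74496073/28761858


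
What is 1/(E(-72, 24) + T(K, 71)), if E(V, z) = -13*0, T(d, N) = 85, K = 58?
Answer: 1/85 ≈ 0.011765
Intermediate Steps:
E(V, z) = 0
1/(E(-72, 24) + T(K, 71)) = 1/(0 + 85) = 1/85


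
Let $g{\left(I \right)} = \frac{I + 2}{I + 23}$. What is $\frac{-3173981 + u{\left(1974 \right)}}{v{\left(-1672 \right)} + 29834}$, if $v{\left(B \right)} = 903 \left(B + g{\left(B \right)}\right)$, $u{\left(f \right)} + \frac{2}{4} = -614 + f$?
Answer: $\frac{10463305707}{4877964616} \approx 2.145$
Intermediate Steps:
$u{\left(f \right)} = - \frac{1229}{2} + f$ ($u{\left(f \right)} = - \frac{1}{2} + \left(-614 + f\right) = - \frac{1229}{2} + f$)
$g{\left(I \right)} = \frac{2 + I}{23 + I}$
$v{\left(B \right)} = 903 B + \frac{903 \left(2 + B\right)}{23 + B}$ ($v{\left(B \right)} = 903 \left(B + \frac{2 + B}{23 + B}\right) = 903 B + \frac{903 \left(2 + B\right)}{23 + B}$)
$\frac{-3173981 + u{\left(1974 \right)}}{v{\left(-1672 \right)} + 29834} = \frac{-3173981 + \left(- \frac{1229}{2} + 1974\right)}{\frac{903 \left(2 + \left(-1672\right)^{2} + 24 \left(-1672\right)\right)}{23 - 1672} + 29834} = \frac{-3173981 + \frac{2719}{2}}{\frac{903 \left(2 + 2795584 - 40128\right)}{-1649} + 29834} = - \frac{6345243}{2 \left(903 \left(- \frac{1}{1649}\right) 2755458 + 29834\right)} = - \frac{6345243}{2 \left(- \frac{2488178574}{1649} + 29834\right)} = - \frac{6345243}{2 \left(- \frac{2438982308}{1649}\right)} = \left(- \frac{6345243}{2}\right) \left(- \frac{1649}{2438982308}\right) = \frac{10463305707}{4877964616}$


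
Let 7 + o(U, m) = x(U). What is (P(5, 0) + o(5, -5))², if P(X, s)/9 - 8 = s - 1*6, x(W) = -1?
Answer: 100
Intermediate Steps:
P(X, s) = 18 + 9*s (P(X, s) = 72 + 9*(s - 1*6) = 72 + 9*(s - 6) = 72 + 9*(-6 + s) = 72 + (-54 + 9*s) = 18 + 9*s)
o(U, m) = -8 (o(U, m) = -7 - 1 = -8)
(P(5, 0) + o(5, -5))² = ((18 + 9*0) - 8)² = ((18 + 0) - 8)² = (18 - 8)² = 10² = 100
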